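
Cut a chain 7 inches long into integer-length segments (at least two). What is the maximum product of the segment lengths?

Let f[k] be the best product for length k (with at least one cut). For each first piece i, the rest contributes max(k−i, f[k−i]).
f[2] = 1*max(1,0) = 1*1 = 1
f[3] = max(1*2, 2*1) = 2
f[4] = max(1*3, 2*2, 3*1) = 4
f[5] = max(1*4, 2*3, 3*2, 4*1) = 6
f[6] = max(1*6, 2*4, 3*3, 4*2, 5*1) = 9
f[7] = max(1*9, 2*6, 3*4, 4*3, 5*2, 6*1) = 12
One optimal split: 3 + 2 + 2; product 3*2*2 = 12.

12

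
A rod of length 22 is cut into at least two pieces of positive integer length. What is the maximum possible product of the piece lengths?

Fill g[k] for k=2..22: at each k try every first piece i and multiply by the better of (k−i) uncut or g[k−i].
g[2] = 1×max(1,0) = 1×1 = 1
g[3] = 1×max(2,1) = 1×2 = 2
g[4] = 2×max(2,1) = 2×2 = 4
g[5] = 2×max(3,2) = 2×3 = 6
g[6] = 3×max(3,2) = 3×3 = 9
g[7] = 2×max(5,6) = 2×6 = 12
g[8] = 2×max(6,9) = 2×9 = 18
g[9] = 3×max(6,9) = 3×9 = 27
g[10] = 2×max(8,18) = 2×18 = 36
g[11] = 2×max(9,27) = 2×27 = 54
g[12] = 3×max(9,27) = 3×27 = 81
g[13] = 2×max(11,54) = 2×54 = 108
g[14] = 2×max(12,81) = 2×81 = 162
g[15] = 3×max(12,81) = 3×81 = 243
g[16] = 2×max(14,162) = 2×162 = 324
g[17] = 2×max(15,243) = 2×243 = 486
g[18] = 3×max(15,243) = 3×243 = 729
g[19] = 2×max(17,486) = 2×486 = 972
g[20] = 2×max(18,729) = 2×729 = 1458
g[21] = 3×max(18,729) = 3×729 = 2187
g[22] = 2×max(20,1458) = 2×1458 = 2916
One optimal split: 3 + 3 + 3 + 3 + 3 + 3 + 2 + 2; product 3×3×3×3×3×3×2×2 = 2916.

2916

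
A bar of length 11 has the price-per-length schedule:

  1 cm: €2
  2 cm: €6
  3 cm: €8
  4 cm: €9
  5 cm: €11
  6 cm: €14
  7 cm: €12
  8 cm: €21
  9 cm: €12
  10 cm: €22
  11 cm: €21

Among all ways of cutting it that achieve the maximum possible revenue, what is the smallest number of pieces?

5

Consider every possible first cut. r[k] is the best of p[i]+r[k−i] over all sellable i≤k.
r[1] = 2
r[2] = 6
r[3] = 8  (first piece 1, then r[2]=6)
r[4] = 12  (first piece 2, then r[2]=6)
r[5] = 14  (first piece 1, then r[4]=12)
r[6] = 18  (first piece 2, then r[4]=12)
r[7] = 20  (first piece 1, then r[6]=18)
r[8] = 24  (first piece 2, then r[6]=18)
r[9] = 26  (first piece 1, then r[8]=24)
r[10] = 30  (first piece 2, then r[8]=24)
r[11] = 32  (first piece 1, then r[10]=30)
Maximum revenue is €32.
Now minimize piece count subject to staying optimal: for each k, pieces[k] = 1 + min over i with p[i]+r[k−i]=r[k] of pieces[k−i].
pieces[8] = 4
pieces[9] = 4
pieces[10] = 5
pieces[11] = 5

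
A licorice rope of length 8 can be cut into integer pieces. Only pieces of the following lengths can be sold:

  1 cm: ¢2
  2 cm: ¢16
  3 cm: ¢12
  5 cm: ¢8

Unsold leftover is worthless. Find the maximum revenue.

64

Consider every possible first cut. best[k] is the best of p[i]+best[k−i] over all sellable i≤k.
best[1] = 2
best[2] = max(2+2, 16+0) = 16
best[3] = max(2+16, 16+2, 12+0) = 18
best[4] = max(2+18, 16+16, 12+2) = 32
best[5] = max(2+32, 16+18, 12+16, 8+0) = 34
best[6] = max(2+34, 16+32, 12+18, 8+2) = 48
best[7] = max(2+48, 16+34, 12+32, 8+16) = 50
best[8] = max(2+50, 16+48, 12+34, 8+18) = 64
One optimal cutting: 2 + 2 + 2 + 2 → ¢64.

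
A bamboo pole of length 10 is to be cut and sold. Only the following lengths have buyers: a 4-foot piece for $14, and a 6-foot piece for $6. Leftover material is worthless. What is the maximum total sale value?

28

Let f[k] be the best obtainable value from length k. For each k, try every first piece i and keep the best of price[i] + f[k−i].
f[1] = 0
f[2] = 0
f[3] = 0
f[4] = 14
f[5] = 14
f[6] = 14
f[7] = 14
f[8] = 28  (first piece 4, then f[4]=14)
f[9] = 28
f[10] = 28
One optimal cutting: pieces 4 + 4 with 2 feet of scrap → $28.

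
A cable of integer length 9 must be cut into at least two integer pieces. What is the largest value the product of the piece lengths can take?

Fill g[k] for k=2..9: at each k try every first piece i and multiply by the better of (k−i) uncut or g[k−i].
g[2] = 1*max(1,0) = 1*1 = 1
g[3] = 1*max(2,1) = 1*2 = 2
g[4] = 2*max(2,1) = 2*2 = 4
g[5] = 2*max(3,2) = 2*3 = 6
g[6] = 3*max(3,2) = 3*3 = 9
g[7] = 2*max(5,6) = 2*6 = 12
g[8] = 2*max(6,9) = 2*9 = 18
g[9] = 3*max(6,9) = 3*9 = 27
One optimal split: 3 + 3 + 3; product 3*3*3 = 27.

27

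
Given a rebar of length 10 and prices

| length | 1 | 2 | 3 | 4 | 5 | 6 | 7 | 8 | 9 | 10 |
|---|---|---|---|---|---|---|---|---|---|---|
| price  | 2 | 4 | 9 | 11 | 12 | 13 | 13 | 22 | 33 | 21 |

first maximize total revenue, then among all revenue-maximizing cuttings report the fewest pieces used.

Build r[k] bottom-up: r[k] = max over allowed piece i of (p[i] + r[k−i]).
r[1] = 2
r[2] = max(2+2, 4+0) = 4
r[3] = max(2+4, 4+2, 9+0) = 9
r[4] = max(2+9, 4+4, 9+2, 11+0) = 11
r[5] = max(2+11, 4+9, 9+4, 11+2, 12+0) = 13
r[6] = max(2+13, 4+11, 9+9, 11+4, 12+2, 13+0) = 18
r[7] = max(2+18, 4+13, 9+11, …, 13+2, 13+0) = 20
r[8] = max(2+20, 4+18, 9+13, …, 13+2, 22+0) = 22
r[9] = max(2+22, 4+20, 9+18, …, 22+2, 33+0) = 33
r[10] = max(2+33, 4+22, 9+20, …, 33+2, 21+0) = 35
Maximum revenue is ₹35.
Now minimize piece count subject to staying optimal: for each k, pieces[k] = 1 + min over i with p[i]+r[k−i]=r[k] of pieces[k−i].
pieces[7] = 2
pieces[8] = 1
pieces[9] = 1
pieces[10] = 2

2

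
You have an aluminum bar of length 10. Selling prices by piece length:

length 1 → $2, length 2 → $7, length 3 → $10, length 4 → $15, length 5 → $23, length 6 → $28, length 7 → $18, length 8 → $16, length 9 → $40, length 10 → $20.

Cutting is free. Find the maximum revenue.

46

Let r[k] be the best obtainable value from length k. For each k, try every first piece i and keep the best of price[i] + r[k−i].
r[1] = 2
r[2] = max(2+2, 7+0) = 7
r[3] = max(2+7, 7+2, 10+0) = 10
r[4] = max(2+10, 7+7, 10+2, 15+0) = 15
r[5] = max(2+15, 7+10, 10+7, 15+2, 23+0) = 23
r[6] = max(2+23, 7+15, 10+10, 15+7, 23+2, 28+0) = 28
r[7] = max(2+28, 7+23, 10+15, …, 28+2, 18+0) = 30
r[8] = max(2+30, 7+28, 10+23, …, 18+2, 16+0) = 35
r[9] = max(2+35, 7+30, 10+28, …, 16+2, 40+0) = 40
r[10] = max(2+40, 7+35, 10+30, …, 40+2, 20+0) = 46
One optimal cutting: 5 + 5 → $23 + $23 = $46.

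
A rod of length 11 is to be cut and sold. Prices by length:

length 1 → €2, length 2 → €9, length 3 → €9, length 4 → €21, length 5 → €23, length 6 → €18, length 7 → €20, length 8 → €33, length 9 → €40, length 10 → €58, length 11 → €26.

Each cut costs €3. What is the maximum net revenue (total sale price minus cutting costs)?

57

Consider every possible first cut. r[k] is the best of p[i]+r[k−i] over all sellable i≤k, charging 3 whenever i<k.
r[1] = 2
r[2] = max(2+2-3, 9+0) = 9
r[3] = max(2+9-3, 9+2-3, 9+0) = 9
r[4] = max(2+9-3, 9+9-3, 9+2-3, 21+0) = 21
r[5] = max(2+21-3, 9+9-3, 9+9-3, 21+2-3, 23+0) = 23
r[6] = max(2+23-3, 9+21-3, 9+9-3, 21+9-3, 23+2-3, 18+0) = 27
r[7] = max(2+27-3, 9+23-3, 9+21-3, …, 18+2-3, 20+0) = 29
r[8] = max(2+29-3, 9+27-3, 9+23-3, …, 20+2-3, 33+0) = 39
r[9] = max(2+39-3, 9+29-3, 9+27-3, …, 33+2-3, 40+0) = 41
r[10] = max(2+41-3, 9+39-3, 9+29-3, …, 40+2-3, 58+0) = 58
r[11] = max(2+58-3, 9+41-3, 9+39-3, …, 58+2-3, 26+0) = 57
One optimal plan: pieces 10 + 1 (1 cut) → €60 − €3 = €57.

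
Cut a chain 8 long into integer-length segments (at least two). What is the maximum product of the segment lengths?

18

Let g[k] be the best product for length k (with at least one cut). For each first piece i, the rest contributes max(k−i, g[k−i]).
g[2] = 1·max(1,0) = 1·1 = 1
g[3] = 1·max(2,1) = 1·2 = 2
g[4] = 2·max(2,1) = 2·2 = 4
g[5] = 2·max(3,2) = 2·3 = 6
g[6] = 3·max(3,2) = 3·3 = 9
g[7] = 2·max(5,6) = 2·6 = 12
g[8] = 2·max(6,9) = 2·9 = 18
One optimal split: 3 + 3 + 2; product 3·3·2 = 18.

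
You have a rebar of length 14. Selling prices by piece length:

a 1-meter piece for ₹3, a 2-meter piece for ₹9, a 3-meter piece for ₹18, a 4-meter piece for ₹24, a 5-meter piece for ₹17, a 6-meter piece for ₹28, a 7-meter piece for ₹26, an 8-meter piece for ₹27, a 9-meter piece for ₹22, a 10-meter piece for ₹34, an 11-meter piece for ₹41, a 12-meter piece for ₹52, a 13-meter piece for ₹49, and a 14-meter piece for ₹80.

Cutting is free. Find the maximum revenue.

Consider every possible first cut. R[k] is the best of p[i]+R[k−i] over all sellable i≤k.
R[1] = 3
R[2] = 9
R[3] = 18
R[4] = 24
R[5] = 27  (first piece 1, then R[4]=24)
R[6] = 36  (first piece 3, then R[3]=18)
R[7] = 42  (first piece 3, then R[4]=24)
R[8] = 48  (first piece 4, then R[4]=24)
R[9] = 54  (first piece 3, then R[6]=36)
R[10] = 60  (first piece 3, then R[7]=42)
R[11] = 66  (first piece 3, then R[8]=48)
R[12] = 72  (first piece 3, then R[9]=54)
R[13] = 78  (first piece 3, then R[10]=60)
R[14] = 84  (first piece 3, then R[11]=66)
One optimal cutting: 4 + 4 + 3 + 3 → ₹24 + ₹24 + ₹18 + ₹18 = ₹84.

84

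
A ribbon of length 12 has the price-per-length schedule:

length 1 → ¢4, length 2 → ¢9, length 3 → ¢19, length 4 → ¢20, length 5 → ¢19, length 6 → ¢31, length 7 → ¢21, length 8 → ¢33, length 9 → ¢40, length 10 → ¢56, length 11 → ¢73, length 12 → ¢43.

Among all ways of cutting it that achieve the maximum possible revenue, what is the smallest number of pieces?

Let r[k] be the best obtainable value from length k. For each k, try every first piece i and keep the best of price[i] + r[k−i].
r[1] = 4
r[2] = 9
r[3] = 19
r[4] = 23  (first piece 1, then r[3]=19)
r[5] = 28  (first piece 2, then r[3]=19)
r[6] = 38  (first piece 3, then r[3]=19)
r[7] = 42  (first piece 1, then r[6]=38)
r[8] = 47  (first piece 2, then r[6]=38)
r[9] = 57  (first piece 3, then r[6]=38)
r[10] = 61  (first piece 1, then r[9]=57)
r[11] = 73
r[12] = 77  (first piece 1, then r[11]=73)
Maximum revenue is ¢77.
Now minimize piece count subject to staying optimal: for each k, pieces[k] = 1 + min over i with p[i]+r[k−i]=r[k] of pieces[k−i].
pieces[9] = 3
pieces[10] = 4
pieces[11] = 1
pieces[12] = 2

2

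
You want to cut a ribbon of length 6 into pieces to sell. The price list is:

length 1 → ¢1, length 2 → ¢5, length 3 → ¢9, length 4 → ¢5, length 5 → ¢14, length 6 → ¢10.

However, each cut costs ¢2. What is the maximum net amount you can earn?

16

Let v[k] be the best obtainable value from length k. For each k, try every first piece i and keep the best of price[i] + v[k−i] minus the 2 cut fee when i<k.
v[1] = 1
v[2] = 5
v[3] = 9
v[4] = 8  (first piece 1, then v[3]=9)
v[5] = 14
v[6] = 16  (first piece 3, then v[3]=9)
One optimal plan: pieces 3 + 3 (1 cut) → ¢18 − ¢2 = ¢16.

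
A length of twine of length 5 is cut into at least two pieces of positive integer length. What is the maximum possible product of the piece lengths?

6

Fill g[k] for k=2..5: at each k try every first piece i and multiply by the better of (k−i) uncut or g[k−i].
g[2] = 1×max(1,0) = 1×1 = 1
g[3] = max(1×2, 2×1) = 2
g[4] = max(1×3, 2×2, 3×1) = 4
g[5] = max(1×4, 2×3, 3×2, 4×1) = 6
One optimal split: 3 + 2; product 3×2 = 6.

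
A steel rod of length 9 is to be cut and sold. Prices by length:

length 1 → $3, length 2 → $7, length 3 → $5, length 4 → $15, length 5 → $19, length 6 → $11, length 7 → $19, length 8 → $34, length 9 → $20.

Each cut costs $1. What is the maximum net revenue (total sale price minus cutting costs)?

Build v[k] bottom-up: v[k] = max over allowed piece i of (p[i] + v[k−i]) − 1 per cut.
v[1] = 3
v[2] = 7
v[3] = 9  (first piece 1, then v[2]=7)
v[4] = 15
v[5] = 19
v[6] = 21  (first piece 1, then v[5]=19)
v[7] = 25  (first piece 2, then v[5]=19)
v[8] = 34
v[9] = 36  (first piece 1, then v[8]=34)
One optimal plan: pieces 8 + 1 (1 cut) → $37 − $1 = $36.

36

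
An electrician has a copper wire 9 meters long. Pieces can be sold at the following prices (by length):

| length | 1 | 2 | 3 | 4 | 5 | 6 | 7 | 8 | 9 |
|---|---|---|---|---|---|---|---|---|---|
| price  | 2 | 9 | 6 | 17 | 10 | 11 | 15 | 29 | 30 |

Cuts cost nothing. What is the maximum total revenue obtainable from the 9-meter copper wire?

Build R[k] bottom-up: R[k] = max over allowed piece i of (p[i] + R[k−i]).
R[1] = 2
R[2] = 9
R[3] = 11  (first piece 1, then R[2]=9)
R[4] = 18  (first piece 2, then R[2]=9)
R[5] = 20  (first piece 1, then R[4]=18)
R[6] = 27  (first piece 2, then R[4]=18)
R[7] = 29  (first piece 1, then R[6]=27)
R[8] = 36  (first piece 2, then R[6]=27)
R[9] = 38  (first piece 1, then R[8]=36)
One optimal cutting: 2 + 2 + 2 + 2 + 1 → €9 + €9 + €9 + €9 + €2 = €38.

38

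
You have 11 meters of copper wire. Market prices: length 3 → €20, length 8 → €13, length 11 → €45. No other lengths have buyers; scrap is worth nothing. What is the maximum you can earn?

Consider every possible first cut. best[k] is the best of p[i]+best[k−i] over all sellable i≤k.
best[1] = 0
best[2] = 0
best[3] = 20
best[4] = 20
best[5] = 20
best[6] = 40  (first piece 3, then best[3]=20)
best[7] = 40
best[8] = 40
best[9] = 60  (first piece 3, then best[6]=40)
best[10] = 60
best[11] = 60
One optimal cutting: pieces 3 + 3 + 3 with 2 meters of scrap → €60.

60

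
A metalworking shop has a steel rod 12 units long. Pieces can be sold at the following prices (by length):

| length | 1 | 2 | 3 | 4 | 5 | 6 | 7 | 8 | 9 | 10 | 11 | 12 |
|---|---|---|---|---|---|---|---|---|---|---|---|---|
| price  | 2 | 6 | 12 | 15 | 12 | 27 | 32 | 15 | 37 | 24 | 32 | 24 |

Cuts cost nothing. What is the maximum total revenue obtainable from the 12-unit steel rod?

Build v[k] bottom-up: v[k] = max over allowed piece i of (p[i] + v[k−i]).
v[1] = 2
v[2] = 6
v[3] = 12
v[4] = 15
v[5] = 18  (first piece 2, then v[3]=12)
v[6] = 27
v[7] = 32
v[8] = 34  (first piece 1, then v[7]=32)
v[9] = 39  (first piece 3, then v[6]=27)
v[10] = 44  (first piece 3, then v[7]=32)
v[11] = 47  (first piece 4, then v[7]=32)
v[12] = 54  (first piece 6, then v[6]=27)
One optimal cutting: 6 + 6 → $27 + $27 = $54.

54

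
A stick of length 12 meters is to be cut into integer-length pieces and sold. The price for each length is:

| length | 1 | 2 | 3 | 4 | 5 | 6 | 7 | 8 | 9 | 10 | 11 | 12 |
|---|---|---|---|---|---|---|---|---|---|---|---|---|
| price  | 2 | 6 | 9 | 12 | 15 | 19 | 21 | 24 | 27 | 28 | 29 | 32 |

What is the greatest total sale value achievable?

Let v[k] be the best obtainable value from length k. For each k, try every first piece i and keep the best of price[i] + v[k−i].
v[1] = 2
v[2] = max(2+2, 6+0) = 6
v[3] = max(2+6, 6+2, 9+0) = 9
v[4] = max(2+9, 6+6, 9+2, 12+0) = 12
v[5] = max(2+12, 6+9, 9+6, 12+2, 15+0) = 15
v[6] = max(2+15, 6+12, 9+9, 12+6, 15+2, 19+0) = 19
v[7] = max(2+19, 6+15, 9+12, …, 19+2, 21+0) = 21
v[8] = max(2+21, 6+19, 9+15, …, 21+2, 24+0) = 25
v[9] = max(2+25, 6+21, 9+19, …, 24+2, 27+0) = 28
v[10] = max(2+28, 6+25, 9+21, …, 27+2, 28+0) = 31
v[11] = max(2+31, 6+28, 9+25, …, 28+2, 29+0) = 34
v[12] = max(2+34, 6+31, 9+28, …, 29+2, 32+0) = 38
One optimal cutting: 6 + 6 → 19 + 19 = 38.

38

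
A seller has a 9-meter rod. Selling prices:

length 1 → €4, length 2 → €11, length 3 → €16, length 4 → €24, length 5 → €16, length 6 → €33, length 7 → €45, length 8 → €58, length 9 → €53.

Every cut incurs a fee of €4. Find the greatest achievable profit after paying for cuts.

58

Consider every possible first cut. net[k] is the best of p[i]+net[k−i] over all sellable i≤k, charging 4 whenever i<k.
net[1] = 4
net[2] = max(4+4-4, 11+0) = 11
net[3] = max(4+11-4, 11+4-4, 16+0) = 16
net[4] = max(4+16-4, 11+11-4, 16+4-4, 24+0) = 24
net[5] = max(4+24-4, 11+16-4, 16+11-4, 24+4-4, 16+0) = 24
net[6] = max(4+24-4, 11+24-4, 16+16-4, 24+11-4, 16+4-4, 33+0) = 33
net[7] = max(4+33-4, 11+24-4, 16+24-4, …, 33+4-4, 45+0) = 45
net[8] = max(4+45-4, 11+33-4, 16+24-4, …, 45+4-4, 58+0) = 58
net[9] = max(4+58-4, 11+45-4, 16+33-4, …, 58+4-4, 53+0) = 58
One optimal plan: pieces 8 + 1 (1 cut) → €62 − €4 = €58.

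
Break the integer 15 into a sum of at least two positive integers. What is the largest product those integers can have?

Let P[k] be the best product for length k (with at least one cut). For each first piece i, the rest contributes max(k−i, P[k−i]).
P[2] = 1×max(1,0) = 1×1 = 1
P[3] = max(1×2, 2×1) = 2
P[4] = max(1×3, 2×2, 3×1) = 4
P[5] = max(1×4, 2×3, 3×2, 4×1) = 6
P[6] = max(1×6, 2×4, 3×3, 4×2, 5×1) = 9
P[7] = max(1×9, 2×6, 3×4, 4×3, 5×2, 6×1) = 12
P[8] = max(1×12, 2×9, 3×6, …, 6×2, 7×1) = 18
P[9] = max(1×18, 2×12, 3×9, …, 7×2, 8×1) = 27
P[10] = max(1×27, 2×18, 3×12, …, 8×2, 9×1) = 36
P[11] = max(1×36, 2×27, 3×18, …, 9×2, 10×1) = 54
P[12] = max(1×54, 2×36, 3×27, …, 10×2, 11×1) = 81
P[13] = max(1×81, 2×54, 3×36, …, 11×2, 12×1) = 108
P[14] = max(1×108, 2×81, 3×54, …, 12×2, 13×1) = 162
P[15] = max(1×162, 2×108, 3×81, …, 13×2, 14×1) = 243
One optimal split: 3 + 3 + 3 + 3 + 3; product 3×3×3×3×3 = 243.

243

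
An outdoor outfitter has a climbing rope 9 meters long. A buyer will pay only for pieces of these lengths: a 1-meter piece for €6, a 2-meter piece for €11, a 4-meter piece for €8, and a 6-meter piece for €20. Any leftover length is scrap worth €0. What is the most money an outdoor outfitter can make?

54

Build f[k] bottom-up: f[k] = max over allowed piece i of (p[i] + f[k−i]).
f[1] = 6
f[2] = max(6+6, 11+0) = 12
f[3] = max(6+12, 11+6) = 18
f[4] = max(6+18, 11+12, 8+0) = 24
f[5] = max(6+24, 11+18, 8+6) = 30
f[6] = max(6+30, 11+24, 8+12, 20+0) = 36
f[7] = max(6+36, 11+30, 8+18, 20+6) = 42
f[8] = max(6+42, 11+36, 8+24, 20+12) = 48
f[9] = max(6+48, 11+42, 8+30, 20+18) = 54
One optimal cutting: 1 + 1 + 1 + 1 + 1 + 1 + 1 + 1 + 1 → €54.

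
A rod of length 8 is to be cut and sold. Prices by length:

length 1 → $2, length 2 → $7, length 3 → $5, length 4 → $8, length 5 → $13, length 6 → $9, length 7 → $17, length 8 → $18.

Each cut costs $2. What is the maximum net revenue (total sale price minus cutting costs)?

Consider every possible first cut. r[k] is the best of p[i]+r[k−i] over all sellable i≤k, charging 2 whenever i<k.
r[1] = 2
r[2] = 7
r[3] = 7  (first piece 1, then r[2]=7)
r[4] = 12  (first piece 2, then r[2]=7)
r[5] = 13
r[6] = 17  (first piece 2, then r[4]=12)
r[7] = 18  (first piece 2, then r[5]=13)
r[8] = 22  (first piece 2, then r[6]=17)
One optimal plan: pieces 2 + 2 + 2 + 2 (3 cuts) → $28 − $6 = $22.

22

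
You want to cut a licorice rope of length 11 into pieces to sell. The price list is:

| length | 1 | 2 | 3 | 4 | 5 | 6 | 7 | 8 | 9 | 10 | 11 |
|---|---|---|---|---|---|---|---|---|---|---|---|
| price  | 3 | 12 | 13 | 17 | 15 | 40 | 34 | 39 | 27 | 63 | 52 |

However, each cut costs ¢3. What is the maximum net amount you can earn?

63

Build r[k] bottom-up: r[k] = max over allowed piece i of (p[i] + r[k−i]) − 3 per cut.
r[1] = 3
r[2] = max(3+3-3, 12+0) = 12
r[3] = max(3+12-3, 12+3-3, 13+0) = 13
r[4] = max(3+13-3, 12+12-3, 13+3-3, 17+0) = 21
r[5] = max(3+21-3, 12+13-3, 13+12-3, 17+3-3, 15+0) = 22
r[6] = max(3+22-3, 12+21-3, 13+13-3, 17+12-3, 15+3-3, 40+0) = 40
r[7] = max(3+40-3, 12+22-3, 13+21-3, …, 40+3-3, 34+0) = 40
r[8] = max(3+40-3, 12+40-3, 13+22-3, …, 34+3-3, 39+0) = 49
r[9] = max(3+49-3, 12+40-3, 13+40-3, …, 39+3-3, 27+0) = 50
r[10] = max(3+50-3, 12+49-3, 13+40-3, …, 27+3-3, 63+0) = 63
r[11] = max(3+63-3, 12+50-3, 13+49-3, …, 63+3-3, 52+0) = 63
One optimal plan: pieces 10 + 1 (1 cut) → ¢66 − ¢3 = ¢63.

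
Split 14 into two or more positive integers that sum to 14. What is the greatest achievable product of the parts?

162

Fill m[k] for k=2..14: at each k try every first piece i and multiply by the better of (k−i) uncut or m[k−i].
m[2] = 1×max(1,0) = 1×1 = 1
m[3] = 1×max(2,1) = 1×2 = 2
m[4] = 2×max(2,1) = 2×2 = 4
m[5] = 2×max(3,2) = 2×3 = 6
m[6] = 3×max(3,2) = 3×3 = 9
m[7] = 2×max(5,6) = 2×6 = 12
m[8] = 2×max(6,9) = 2×9 = 18
m[9] = 3×max(6,9) = 3×9 = 27
m[10] = 2×max(8,18) = 2×18 = 36
m[11] = 2×max(9,27) = 2×27 = 54
m[12] = 3×max(9,27) = 3×27 = 81
m[13] = 2×max(11,54) = 2×54 = 108
m[14] = 2×max(12,81) = 2×81 = 162
One optimal split: 3 + 3 + 3 + 3 + 2; product 3×3×3×3×2 = 162.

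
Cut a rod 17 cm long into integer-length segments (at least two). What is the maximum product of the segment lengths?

Let f[k] be the best product for length k (with at least one cut). For each first piece i, the rest contributes max(k−i, f[k−i]).
Small cases: f[2]=1, f[3]=2, f[4]=4, f[5]=6, f[6]=9, f[7]=12, f[8]=18, f[9]=27.
f[10] = 2*max(8,18) = 2*18 = 36
f[11] = 2*max(9,27) = 2*27 = 54
f[12] = 3*max(9,27) = 3*27 = 81
f[13] = 2*max(11,54) = 2*54 = 108
f[14] = 2*max(12,81) = 2*81 = 162
f[15] = 3*max(12,81) = 3*81 = 243
f[16] = 2*max(14,162) = 2*162 = 324
f[17] = 2*max(15,243) = 2*243 = 486
One optimal split: 3 + 3 + 3 + 3 + 3 + 2; product 3*3*3*3*3*2 = 486.

486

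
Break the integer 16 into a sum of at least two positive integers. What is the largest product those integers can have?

324

Define g[k] = max over 1≤i<k of i · max(k−i, g[k−i]); the inner max lets the remainder stay uncut if that's better.
g[2] = 1·max(1,0) = 1·1 = 1
g[3] = 1·max(2,1) = 1·2 = 2
g[4] = 2·max(2,1) = 2·2 = 4
g[5] = 2·max(3,2) = 2·3 = 6
g[6] = 3·max(3,2) = 3·3 = 9
g[7] = 2·max(5,6) = 2·6 = 12
g[8] = 2·max(6,9) = 2·9 = 18
g[9] = 3·max(6,9) = 3·9 = 27
g[10] = 2·max(8,18) = 2·18 = 36
g[11] = 2·max(9,27) = 2·27 = 54
g[12] = 3·max(9,27) = 3·27 = 81
g[13] = 2·max(11,54) = 2·54 = 108
g[14] = 2·max(12,81) = 2·81 = 162
g[15] = 3·max(12,81) = 3·81 = 243
g[16] = 2·max(14,162) = 2·162 = 324
One optimal split: 3 + 3 + 3 + 3 + 2 + 2; product 3·3·3·3·2·2 = 324.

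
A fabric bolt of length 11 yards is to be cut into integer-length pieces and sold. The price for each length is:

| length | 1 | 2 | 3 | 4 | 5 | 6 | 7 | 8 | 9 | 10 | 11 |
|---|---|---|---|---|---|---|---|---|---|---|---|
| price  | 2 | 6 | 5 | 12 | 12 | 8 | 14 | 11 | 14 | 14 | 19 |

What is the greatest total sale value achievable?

Consider every possible first cut. v[k] is the best of p[i]+v[k−i] over all sellable i≤k.
v[1] = 2
v[2] = max(2+2, 6+0) = 6
v[3] = max(2+6, 6+2, 5+0) = 8
v[4] = max(2+8, 6+6, 5+2, 12+0) = 12
v[5] = max(2+12, 6+8, 5+6, 12+2, 12+0) = 14
v[6] = max(2+14, 6+12, 5+8, 12+6, 12+2, 8+0) = 18
v[7] = max(2+18, 6+14, 5+12, …, 8+2, 14+0) = 20
v[8] = max(2+20, 6+18, 5+14, …, 14+2, 11+0) = 24
v[9] = max(2+24, 6+20, 5+18, …, 11+2, 14+0) = 26
v[10] = max(2+26, 6+24, 5+20, …, 14+2, 14+0) = 30
v[11] = max(2+30, 6+26, 5+24, …, 14+2, 19+0) = 32
One optimal cutting: 2 + 2 + 2 + 2 + 2 + 1 → $6 + $6 + $6 + $6 + $6 + $2 = $32.

32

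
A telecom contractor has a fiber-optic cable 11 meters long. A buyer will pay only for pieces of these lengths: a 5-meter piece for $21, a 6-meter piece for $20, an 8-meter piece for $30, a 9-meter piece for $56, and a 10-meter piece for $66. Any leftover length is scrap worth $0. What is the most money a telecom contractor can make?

Let r[k] be the best obtainable value from length k. For each k, try every first piece i and keep the best of price[i] + r[k−i].
r[1] = 0
r[2] = 0
r[3] = 0
r[4] = 0
r[5] = 21
r[6] = 21
r[7] = 21
r[8] = 30
r[9] = 56
r[10] = 66
r[11] = 66
One optimal cutting: pieces 10 with 1 meter of scrap → $66.

66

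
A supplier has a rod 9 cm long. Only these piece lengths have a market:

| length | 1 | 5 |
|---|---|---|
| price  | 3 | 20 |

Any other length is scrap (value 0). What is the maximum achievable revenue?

32

Consider every possible first cut. best[k] is the best of p[i]+best[k−i] over all sellable i≤k.
best[1] = 3
best[2] = 6  (first piece 1, then best[1]=3)
best[3] = 9  (first piece 1, then best[2]=6)
best[4] = 12  (first piece 1, then best[3]=9)
best[5] = max(3+12, 20+0) = 20
best[6] = max(3+20, 20+3) = 23
best[7] = max(3+23, 20+6) = 26
best[8] = max(3+26, 20+9) = 29
best[9] = max(3+29, 20+12) = 32
One optimal cutting: 5 + 1 + 1 + 1 + 1 → 32.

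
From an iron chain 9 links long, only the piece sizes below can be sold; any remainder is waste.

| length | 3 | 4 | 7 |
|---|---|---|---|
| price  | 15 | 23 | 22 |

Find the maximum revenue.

46

Let best[k] be the best obtainable value from length k. For each k, try every first piece i and keep the best of price[i] + best[k−i].
best[1] = 0
best[2] = 0
best[3] = 15
best[4] = 23
best[5] = 23
best[6] = 30  (first piece 3, then best[3]=15)
best[7] = 38  (first piece 3, then best[4]=23)
best[8] = 46  (first piece 4, then best[4]=23)
best[9] = 46
One optimal cutting: pieces 4 + 4 with 1 link of scrap → $46.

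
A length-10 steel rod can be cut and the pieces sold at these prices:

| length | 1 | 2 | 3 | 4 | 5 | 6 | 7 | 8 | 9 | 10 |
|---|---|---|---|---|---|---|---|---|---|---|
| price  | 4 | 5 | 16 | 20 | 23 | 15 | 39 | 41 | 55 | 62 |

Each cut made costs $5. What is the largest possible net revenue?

62

Build net[k] bottom-up: net[k] = max over allowed piece i of (p[i] + net[k−i]) − 5 per cut.
net[1] = 4
net[2] = 5
net[3] = 16
net[4] = 20
net[5] = 23
net[6] = 27  (first piece 3, then net[3]=16)
net[7] = 39
net[8] = 41
net[9] = 55
net[10] = 62
Best is to make no cuts and sell whole for $62.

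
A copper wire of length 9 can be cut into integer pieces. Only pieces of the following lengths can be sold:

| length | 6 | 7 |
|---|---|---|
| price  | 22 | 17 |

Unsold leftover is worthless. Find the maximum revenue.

Consider every possible first cut. best[k] is the best of p[i]+best[k−i] over all sellable i≤k.
best[1] = 0
best[2] = 0
best[3] = 0
best[4] = 0
best[5] = 0
best[6] = 22
best[7] = max(22+0, 17+0) = 22
best[8] = max(22+0, 17+0) = 22
best[9] = max(22+0, 17+0) = 22
One optimal cutting: pieces 6 with 3 meters of scrap → €22.

22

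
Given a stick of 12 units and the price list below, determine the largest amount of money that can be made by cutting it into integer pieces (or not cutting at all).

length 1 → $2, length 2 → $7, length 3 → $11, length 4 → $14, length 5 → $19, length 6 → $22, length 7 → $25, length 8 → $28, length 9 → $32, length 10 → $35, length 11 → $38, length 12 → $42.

45

Consider every possible first cut. r[k] is the best of p[i]+r[k−i] over all sellable i≤k.
r[1] = 2
r[2] = max(2+2, 7+0) = 7
r[3] = max(2+7, 7+2, 11+0) = 11
r[4] = max(2+11, 7+7, 11+2, 14+0) = 14
r[5] = max(2+14, 7+11, 11+7, 14+2, 19+0) = 19
r[6] = max(2+19, 7+14, 11+11, 14+7, 19+2, 22+0) = 22
r[7] = max(2+22, 7+19, 11+14, …, 22+2, 25+0) = 26
r[8] = max(2+26, 7+22, 11+19, …, 25+2, 28+0) = 30
r[9] = max(2+30, 7+26, 11+22, …, 28+2, 32+0) = 33
r[10] = max(2+33, 7+30, 11+26, …, 32+2, 35+0) = 38
r[11] = max(2+38, 7+33, 11+30, …, 35+2, 38+0) = 41
r[12] = max(2+41, 7+38, 11+33, …, 38+2, 42+0) = 45
One optimal cutting: 5 + 5 + 2 → $19 + $19 + $7 = $45.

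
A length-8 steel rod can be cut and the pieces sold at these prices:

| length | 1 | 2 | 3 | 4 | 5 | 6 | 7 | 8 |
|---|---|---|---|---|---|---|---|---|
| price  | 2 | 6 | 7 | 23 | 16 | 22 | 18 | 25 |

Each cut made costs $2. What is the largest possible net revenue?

Consider every possible first cut. net[k] is the best of p[i]+net[k−i] over all sellable i≤k, charging 2 whenever i<k.
net[1] = 2
net[2] = max(2+2-2, 6+0) = 6
net[3] = max(2+6-2, 6+2-2, 7+0) = 7
net[4] = max(2+7-2, 6+6-2, 7+2-2, 23+0) = 23
net[5] = max(2+23-2, 6+7-2, 7+6-2, 23+2-2, 16+0) = 23
net[6] = max(2+23-2, 6+23-2, 7+7-2, 23+6-2, 16+2-2, 22+0) = 27
net[7] = max(2+27-2, 6+23-2, 7+23-2, …, 22+2-2, 18+0) = 28
net[8] = max(2+28-2, 6+27-2, 7+23-2, …, 18+2-2, 25+0) = 44
One optimal plan: pieces 4 + 4 (1 cut) → $46 − $2 = $44.

44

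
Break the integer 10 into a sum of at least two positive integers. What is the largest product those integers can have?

Define m[k] = max over 1≤i<k of i · max(k−i, m[k−i]); the inner max lets the remainder stay uncut if that's better.
Small cases: m[2]=1.
m[3] = max(1·2, 2·1) = 2
m[4] = max(1·3, 2·2, 3·1) = 4
m[5] = max(1·4, 2·3, 3·2, 4·1) = 6
m[6] = max(1·6, 2·4, 3·3, 4·2, 5·1) = 9
m[7] = max(1·9, 2·6, 3·4, 4·3, 5·2, 6·1) = 12
m[8] = max(1·12, 2·9, 3·6, …, 6·2, 7·1) = 18
m[9] = max(1·18, 2·12, 3·9, …, 7·2, 8·1) = 27
m[10] = max(1·27, 2·18, 3·12, …, 8·2, 9·1) = 36
One optimal split: 3 + 3 + 2 + 2; product 3·3·2·2 = 36.

36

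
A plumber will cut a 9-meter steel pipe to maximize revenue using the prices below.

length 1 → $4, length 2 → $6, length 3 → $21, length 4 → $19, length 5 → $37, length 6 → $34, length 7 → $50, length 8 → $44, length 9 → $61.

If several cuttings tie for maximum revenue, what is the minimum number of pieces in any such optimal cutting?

Let r[k] be the best obtainable value from length k. For each k, try every first piece i and keep the best of price[i] + r[k−i].
r[1] = 4
r[2] = max(4+4, 6+0) = 8
r[3] = max(4+8, 6+4, 21+0) = 21
r[4] = max(4+21, 6+8, 21+4, 19+0) = 25
r[5] = max(4+25, 6+21, 21+8, 19+4, 37+0) = 37
r[6] = max(4+37, 6+25, 21+21, 19+8, 37+4, 34+0) = 42
r[7] = max(4+42, 6+37, 21+25, …, 34+4, 50+0) = 50
r[8] = max(4+50, 6+42, 21+37, …, 50+4, 44+0) = 58
r[9] = max(4+58, 6+50, 21+42, …, 44+4, 61+0) = 63
Maximum revenue is $63.
Now minimize piece count subject to staying optimal: for each k, pieces[k] = 1 + min over i with p[i]+r[k−i]=r[k] of pieces[k−i].
pieces[6] = 2
pieces[7] = 1
pieces[8] = 2
pieces[9] = 3

3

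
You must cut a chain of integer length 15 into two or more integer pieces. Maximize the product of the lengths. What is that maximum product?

243

Fill g[k] for k=2..15: at each k try every first piece i and multiply by the better of (k−i) uncut or g[k−i].
g[2] = 1×max(1,0) = 1×1 = 1
g[3] = max(1×2, 2×1) = 2
g[4] = max(1×3, 2×2, 3×1) = 4
g[5] = max(1×4, 2×3, 3×2, 4×1) = 6
g[6] = max(1×6, 2×4, 3×3, 4×2, 5×1) = 9
g[7] = max(1×9, 2×6, 3×4, 4×3, 5×2, 6×1) = 12
g[8] = max(1×12, 2×9, 3×6, …, 6×2, 7×1) = 18
g[9] = max(1×18, 2×12, 3×9, …, 7×2, 8×1) = 27
g[10] = max(1×27, 2×18, 3×12, …, 8×2, 9×1) = 36
g[11] = max(1×36, 2×27, 3×18, …, 9×2, 10×1) = 54
g[12] = max(1×54, 2×36, 3×27, …, 10×2, 11×1) = 81
g[13] = max(1×81, 2×54, 3×36, …, 11×2, 12×1) = 108
g[14] = max(1×108, 2×81, 3×54, …, 12×2, 13×1) = 162
g[15] = max(1×162, 2×108, 3×81, …, 13×2, 14×1) = 243
One optimal split: 3 + 3 + 3 + 3 + 3; product 3×3×3×3×3 = 243.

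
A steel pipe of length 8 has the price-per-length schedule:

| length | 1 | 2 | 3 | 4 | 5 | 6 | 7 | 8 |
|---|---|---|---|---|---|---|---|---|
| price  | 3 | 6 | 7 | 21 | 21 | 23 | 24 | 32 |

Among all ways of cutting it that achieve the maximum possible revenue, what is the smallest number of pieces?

2

Let r[k] be the best obtainable value from length k. For each k, try every first piece i and keep the best of price[i] + r[k−i].
r[1] = 3
r[2] = max(3+3, 6+0) = 6
r[3] = max(3+6, 6+3, 7+0) = 9
r[4] = max(3+9, 6+6, 7+3, 21+0) = 21
r[5] = max(3+21, 6+9, 7+6, 21+3, 21+0) = 24
r[6] = max(3+24, 6+21, 7+9, 21+6, 21+3, 23+0) = 27
r[7] = max(3+27, 6+24, 7+21, …, 23+3, 24+0) = 30
r[8] = max(3+30, 6+27, 7+24, …, 24+3, 32+0) = 42
Maximum revenue is $42.
Now minimize piece count subject to staying optimal: for each k, pieces[k] = 1 + min over i with p[i]+r[k−i]=r[k] of pieces[k−i].
pieces[5] = 2
pieces[6] = 2
pieces[7] = 3
pieces[8] = 2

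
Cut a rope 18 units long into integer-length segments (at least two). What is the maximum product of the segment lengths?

Define m[k] = max over 1≤i<k of i · max(k−i, m[k−i]); the inner max lets the remainder stay uncut if that's better.
m[2] = 1×max(1,0) = 1×1 = 1
m[3] = 1×max(2,1) = 1×2 = 2
m[4] = 2×max(2,1) = 2×2 = 4
m[5] = 2×max(3,2) = 2×3 = 6
m[6] = 3×max(3,2) = 3×3 = 9
m[7] = 2×max(5,6) = 2×6 = 12
m[8] = 2×max(6,9) = 2×9 = 18
m[9] = 3×max(6,9) = 3×9 = 27
m[10] = 2×max(8,18) = 2×18 = 36
m[11] = 2×max(9,27) = 2×27 = 54
m[12] = 3×max(9,27) = 3×27 = 81
m[13] = 2×max(11,54) = 2×54 = 108
m[14] = 2×max(12,81) = 2×81 = 162
m[15] = 3×max(12,81) = 3×81 = 243
m[16] = 2×max(14,162) = 2×162 = 324
m[17] = 2×max(15,243) = 2×243 = 486
m[18] = 3×max(15,243) = 3×243 = 729
One optimal split: 3 + 3 + 3 + 3 + 3 + 3; product 3×3×3×3×3×3 = 729.

729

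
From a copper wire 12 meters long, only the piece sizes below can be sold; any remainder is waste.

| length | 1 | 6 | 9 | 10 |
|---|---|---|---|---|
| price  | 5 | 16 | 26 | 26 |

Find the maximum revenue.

60

Consider every possible first cut. r[k] is the best of p[i]+r[k−i] over all sellable i≤k.
r[1] = 5
r[2] = 10  (first piece 1, then r[1]=5)
r[3] = 15  (first piece 1, then r[2]=10)
r[4] = 20  (first piece 1, then r[3]=15)
r[5] = 25  (first piece 1, then r[4]=20)
r[6] = max(5+25, 16+0) = 30
r[7] = max(5+30, 16+5) = 35
r[8] = max(5+35, 16+10) = 40
r[9] = max(5+40, 16+15, 26+0) = 45
r[10] = max(5+45, 16+20, 26+5, 26+0) = 50
r[11] = max(5+50, 16+25, 26+10, 26+5) = 55
r[12] = max(5+55, 16+30, 26+15, 26+10) = 60
One optimal cutting: 1 + 1 + 1 + 1 + 1 + 1 + 1 + 1 + 1 + 1 + 1 + 1 → €60.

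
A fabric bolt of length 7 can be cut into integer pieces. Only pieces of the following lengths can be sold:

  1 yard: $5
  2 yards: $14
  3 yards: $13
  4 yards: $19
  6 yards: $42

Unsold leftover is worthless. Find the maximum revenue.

Let f[k] be the best obtainable value from length k. For each k, try every first piece i and keep the best of price[i] + f[k−i].
f[1] = 5
f[2] = max(5+5, 14+0) = 14
f[3] = max(5+14, 14+5, 13+0) = 19
f[4] = max(5+19, 14+14, 13+5, 19+0) = 28
f[5] = max(5+28, 14+19, 13+14, 19+5) = 33
f[6] = max(5+33, 14+28, 13+19, 19+14, 42+0) = 42
f[7] = max(5+42, 14+33, 13+28, 19+19, 42+5) = 47
One optimal cutting: 2 + 2 + 2 + 1 → $47.

47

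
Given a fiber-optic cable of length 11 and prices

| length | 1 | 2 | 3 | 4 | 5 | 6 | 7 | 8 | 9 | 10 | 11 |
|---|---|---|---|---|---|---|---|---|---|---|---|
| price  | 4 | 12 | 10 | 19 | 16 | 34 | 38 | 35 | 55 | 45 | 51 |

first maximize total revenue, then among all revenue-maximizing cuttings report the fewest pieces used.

Let r[k] be the best obtainable value from length k. For each k, try every first piece i and keep the best of price[i] + r[k−i].
r[1] = 4
r[2] = 12
r[3] = 16  (first piece 1, then r[2]=12)
r[4] = 24  (first piece 2, then r[2]=12)
r[5] = 28  (first piece 1, then r[4]=24)
r[6] = 36  (first piece 2, then r[4]=24)
r[7] = 40  (first piece 1, then r[6]=36)
r[8] = 48  (first piece 2, then r[6]=36)
r[9] = 55
r[10] = 60  (first piece 2, then r[8]=48)
r[11] = 67  (first piece 2, then r[9]=55)
Maximum revenue is $67.
Now minimize piece count subject to staying optimal: for each k, pieces[k] = 1 + min over i with p[i]+r[k−i]=r[k] of pieces[k−i].
pieces[8] = 4
pieces[9] = 1
pieces[10] = 5
pieces[11] = 2

2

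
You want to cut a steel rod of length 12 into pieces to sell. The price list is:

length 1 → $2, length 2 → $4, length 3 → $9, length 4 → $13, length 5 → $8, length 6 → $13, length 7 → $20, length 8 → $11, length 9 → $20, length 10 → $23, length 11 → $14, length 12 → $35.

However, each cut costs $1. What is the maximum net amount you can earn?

Build r[k] bottom-up: r[k] = max over allowed piece i of (p[i] + r[k−i]) − 1 per cut.
r[1] = 2
r[2] = 4
r[3] = 9
r[4] = 13
r[5] = 14  (first piece 1, then r[4]=13)
r[6] = 17  (first piece 3, then r[3]=9)
r[7] = 21  (first piece 3, then r[4]=13)
r[8] = 25  (first piece 4, then r[4]=13)
r[9] = 26  (first piece 1, then r[8]=25)
r[10] = 29  (first piece 3, then r[7]=21)
r[11] = 33  (first piece 3, then r[8]=25)
r[12] = 37  (first piece 4, then r[8]=25)
One optimal plan: pieces 4 + 4 + 4 (2 cuts) → $39 − $2 = $37.

37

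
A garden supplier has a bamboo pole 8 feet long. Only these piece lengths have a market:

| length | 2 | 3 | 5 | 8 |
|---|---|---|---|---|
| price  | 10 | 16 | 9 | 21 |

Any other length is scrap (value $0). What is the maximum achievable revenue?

42

Build f[k] bottom-up: f[k] = max over allowed piece i of (p[i] + f[k−i]).
f[1] = 0
f[2] = 10
f[3] = max(10+0, 16+0) = 16
f[4] = max(10+10, 16+0) = 20
f[5] = max(10+16, 16+10, 9+0) = 26
f[6] = max(10+20, 16+16, 9+0) = 32
f[7] = max(10+26, 16+20, 9+10) = 36
f[8] = max(10+32, 16+26, 9+16, 21+0) = 42
One optimal cutting: 3 + 3 + 2 → $42.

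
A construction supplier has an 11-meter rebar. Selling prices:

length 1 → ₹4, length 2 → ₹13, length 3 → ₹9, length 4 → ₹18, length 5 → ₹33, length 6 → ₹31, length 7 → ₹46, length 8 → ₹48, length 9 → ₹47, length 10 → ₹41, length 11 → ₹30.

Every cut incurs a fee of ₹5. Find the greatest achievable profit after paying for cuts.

62

Let r[k] be the best obtainable value from length k. For each k, try every first piece i and keep the best of price[i] + r[k−i] minus the 5 cut fee when i<k.
r[1] = 4
r[2] = max(4+4-5, 13+0) = 13
r[3] = max(4+13-5, 13+4-5, 9+0) = 12
r[4] = max(4+12-5, 13+13-5, 9+4-5, 18+0) = 21
r[5] = max(4+21-5, 13+12-5, 9+13-5, 18+4-5, 33+0) = 33
r[6] = max(4+33-5, 13+21-5, 9+12-5, 18+13-5, 33+4-5, 31+0) = 32
r[7] = max(4+32-5, 13+33-5, 9+21-5, …, 31+4-5, 46+0) = 46
r[8] = max(4+46-5, 13+32-5, 9+33-5, …, 46+4-5, 48+0) = 48
r[9] = max(4+48-5, 13+46-5, 9+32-5, …, 48+4-5, 47+0) = 54
r[10] = max(4+54-5, 13+48-5, 9+46-5, …, 47+4-5, 41+0) = 61
r[11] = max(4+61-5, 13+54-5, 9+48-5, …, 41+4-5, 30+0) = 62
One optimal plan: pieces 7 + 2 + 2 (2 cuts) → ₹72 − ₹10 = ₹62.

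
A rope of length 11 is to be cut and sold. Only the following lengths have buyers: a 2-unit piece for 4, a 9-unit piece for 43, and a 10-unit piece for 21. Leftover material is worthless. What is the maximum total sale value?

Let f[k] be the best obtainable value from length k. For each k, try every first piece i and keep the best of price[i] + f[k−i].
f[1] = 0
f[2] = 4
f[3] = 4
f[4] = 8  (first piece 2, then f[2]=4)
f[5] = 8
f[6] = 12  (first piece 2, then f[4]=8)
f[7] = 12
f[8] = 16  (first piece 2, then f[6]=12)
f[9] = max(4+12, 43+0) = 43
f[10] = max(4+16, 43+0, 21+0) = 43
f[11] = max(4+43, 43+4, 21+0) = 47
One optimal cutting: 9 + 2 → 47.

47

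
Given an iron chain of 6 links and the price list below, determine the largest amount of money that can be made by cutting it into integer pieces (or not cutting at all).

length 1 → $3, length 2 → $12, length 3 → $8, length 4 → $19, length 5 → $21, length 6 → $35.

Build best[k] bottom-up: best[k] = max over allowed piece i of (p[i] + best[k−i]).
best[1] = 3
best[2] = max(3+3, 12+0) = 12
best[3] = max(3+12, 12+3, 8+0) = 15
best[4] = max(3+15, 12+12, 8+3, 19+0) = 24
best[5] = max(3+24, 12+15, 8+12, 19+3, 21+0) = 27
best[6] = max(3+27, 12+24, 8+15, 19+12, 21+3, 35+0) = 36
One optimal cutting: 2 + 2 + 2 → $12 + $12 + $12 = $36.

36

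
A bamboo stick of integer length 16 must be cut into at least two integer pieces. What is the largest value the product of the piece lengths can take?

324

Let f[k] be the best product for length k (with at least one cut). For each first piece i, the rest contributes max(k−i, f[k−i]).
f[2] = 1×max(1,0) = 1×1 = 1
f[3] = 1×max(2,1) = 1×2 = 2
f[4] = 2×max(2,1) = 2×2 = 4
f[5] = 2×max(3,2) = 2×3 = 6
f[6] = 3×max(3,2) = 3×3 = 9
f[7] = 2×max(5,6) = 2×6 = 12
f[8] = 2×max(6,9) = 2×9 = 18
f[9] = 3×max(6,9) = 3×9 = 27
f[10] = 2×max(8,18) = 2×18 = 36
f[11] = 2×max(9,27) = 2×27 = 54
f[12] = 3×max(9,27) = 3×27 = 81
f[13] = 2×max(11,54) = 2×54 = 108
f[14] = 2×max(12,81) = 2×81 = 162
f[15] = 3×max(12,81) = 3×81 = 243
f[16] = 2×max(14,162) = 2×162 = 324
One optimal split: 3 + 3 + 3 + 3 + 2 + 2; product 3×3×3×3×2×2 = 324.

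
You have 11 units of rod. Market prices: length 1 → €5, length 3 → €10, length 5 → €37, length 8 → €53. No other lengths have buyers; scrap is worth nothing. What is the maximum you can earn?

Let best[k] be the best obtainable value from length k. For each k, try every first piece i and keep the best of price[i] + best[k−i].
best[1] = 5
best[2] = 10  (first piece 1, then best[1]=5)
best[3] = max(5+10, 10+0) = 15
best[4] = max(5+15, 10+5) = 20
best[5] = max(5+20, 10+10, 37+0) = 37
best[6] = max(5+37, 10+15, 37+5) = 42
best[7] = max(5+42, 10+20, 37+10) = 47
best[8] = max(5+47, 10+37, 37+15, 53+0) = 53
best[9] = max(5+53, 10+42, 37+20, 53+5) = 58
best[10] = max(5+58, 10+47, 37+37, 53+10) = 74
best[11] = max(5+74, 10+53, 37+42, 53+15) = 79
One optimal cutting: 5 + 5 + 1 → €79.

79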